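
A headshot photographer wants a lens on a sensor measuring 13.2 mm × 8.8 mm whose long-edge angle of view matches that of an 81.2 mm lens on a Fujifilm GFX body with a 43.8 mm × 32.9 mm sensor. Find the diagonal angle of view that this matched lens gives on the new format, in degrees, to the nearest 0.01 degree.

35.92°

Equal long-edge AOV ⇒ f₂ = f₁ · 13.2/43.8 = 81.2 × 0.30137 ≈ 24.4712 mm.
Sensor diagonal = √(13.2² + 8.8²) = √251.6800 ≈ 15.8644 mm.
Diagonal AOV on the new format = 2·arctan(15.8644 / (2 × 24.4712)) = 2·arctan(0.32414) ≈ 35.9196°.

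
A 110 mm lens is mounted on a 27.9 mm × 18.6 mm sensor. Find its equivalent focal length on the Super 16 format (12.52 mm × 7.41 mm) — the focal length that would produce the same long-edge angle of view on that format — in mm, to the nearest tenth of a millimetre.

Equal angle of view means equal width/f ratio, so f₂ = f₁ · (width₂/width₁) = 110 × 12.52/27.9.
f₂ = 110 × 0.44875 ≈ 49.362 mm.

49.4 mm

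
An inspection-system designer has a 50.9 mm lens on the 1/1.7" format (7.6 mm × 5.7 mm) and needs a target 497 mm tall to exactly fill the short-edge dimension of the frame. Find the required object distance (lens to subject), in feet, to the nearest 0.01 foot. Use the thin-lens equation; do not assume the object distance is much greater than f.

Magnification m = h/W = dᵢ/dₒ; combined with 1/f = 1/dₒ + 1/dᵢ this gives dₒ = f·(1 + W/h).
dₒ = 50.9 mm × (1 + 497/5.7) = 50.9 × 88.1930 ≈ 4489.023 mm = 4489.023/304.8 ft = 14.7278 ft.

14.73 ft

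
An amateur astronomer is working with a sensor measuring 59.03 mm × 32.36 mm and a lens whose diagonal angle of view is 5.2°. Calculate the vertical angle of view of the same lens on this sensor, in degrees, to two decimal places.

Sensor diagonal = √(59.03² + 32.36²) = √4531.7105 ≈ 67.3180 mm.
From the diagonal AOV: f = 67.3180 / (2·tan(2.6°)) = 67.3180 / 0.09082 ≈ 741.2285 mm.
Vertical AOV = 2·arctan(32.36 / (2 × 741.2285)) = 2·arctan(0.02183) ≈ 2.5010°.

2.50°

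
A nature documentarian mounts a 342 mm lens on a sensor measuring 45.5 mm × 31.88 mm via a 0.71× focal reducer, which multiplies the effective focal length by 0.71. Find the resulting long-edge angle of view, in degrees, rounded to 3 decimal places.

Effective focal length f = 342 × 0.71 = 242.82 mm.
α = 2·arctan(45.5 / (2 × 242.82)) = 2·arctan(0.09369) ≈ 10.7049°.

10.705°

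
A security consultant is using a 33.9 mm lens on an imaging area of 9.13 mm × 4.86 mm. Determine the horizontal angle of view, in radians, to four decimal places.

Angle of view α = 2·arctan(w/2f) with w = 9.13 mm and f = 33.9 mm.
w/2f = 0.13466; arctan(0.13466) ≈ 0.1339 rad, so α ≈ 0.2677 rad.

0.2677 rad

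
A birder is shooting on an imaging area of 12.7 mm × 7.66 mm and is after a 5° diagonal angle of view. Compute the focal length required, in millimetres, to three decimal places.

Sensor diagonal = √(12.7² + 7.66²) = √219.9656 ≈ 14.8312 mm.
From α = 2·arctan(d/2f) we get f = d / (2·tan(α/2)).
With d = 14.8312 mm and α/2 = 2.5°, tan(α/2) ≈ 0.04366, so f ≈ 14.8312 / 0.08732 ≈ 169.8456 mm.

169.846 mm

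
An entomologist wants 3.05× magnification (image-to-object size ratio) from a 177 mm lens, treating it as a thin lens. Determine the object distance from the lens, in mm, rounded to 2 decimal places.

235.03 mm

With m = dᵢ/dₒ and 1/f = 1/dₒ + 1/dᵢ, substituting dᵢ = m·dₒ gives 1/f = (1 + 1/m)/dₒ, hence dₒ = f·(1 + 1/m).
dₒ = 177 × (1 + 1/3.05) = 177 × 1.32787 ≈ 235.033 mm.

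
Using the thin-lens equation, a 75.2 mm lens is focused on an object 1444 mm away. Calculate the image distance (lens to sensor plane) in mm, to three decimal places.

79.331 mm

1/dᵢ = 1/f − 1/dₒ = 1/75.2 − 1/1444 = 0.0126054 mm⁻¹.
dᵢ = 1/0.0126054 ≈ 79.3314 mm.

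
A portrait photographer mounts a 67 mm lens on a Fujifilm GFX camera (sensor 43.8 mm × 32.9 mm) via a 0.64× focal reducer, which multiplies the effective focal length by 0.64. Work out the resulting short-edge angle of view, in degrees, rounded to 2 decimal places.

41.98°

Effective focal length f = 67 × 0.64 = 42.88 mm.
α = 2·arctan(32.9 / (2 × 42.88)) = 2·arctan(0.38363) ≈ 41.9765°.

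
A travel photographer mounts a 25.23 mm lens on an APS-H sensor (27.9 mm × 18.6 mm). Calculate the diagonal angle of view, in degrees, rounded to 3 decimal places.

Sensor diagonal = √(27.9² + 18.6²) = √1124.3700 ≈ 33.5316 mm.
Angle of view α = 2·arctan(d/2f) with d = 33.5316 mm and f = 25.23 mm.
d/2f = 0.66452; arctan(0.66452) ≈ 33.6048°, so α ≈ 67.2096°.

67.210°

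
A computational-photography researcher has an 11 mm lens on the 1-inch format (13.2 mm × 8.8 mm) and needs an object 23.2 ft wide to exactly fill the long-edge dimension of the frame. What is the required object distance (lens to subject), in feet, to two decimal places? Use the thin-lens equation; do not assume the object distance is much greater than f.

19.37 ft

W: 23.2 ft × 304.8 mm/ft = 7071.36 mm.
Magnification m = w/W = dᵢ/dₒ; combined with 1/f = 1/dₒ + 1/dᵢ this gives dₒ = f·(1 + W/w).
dₒ = 11 mm × (1 + 7071.36/13.2) = 11 × 536.7091 ≈ 5903.800 mm = 5903.800/304.8 ft = 19.3694 ft.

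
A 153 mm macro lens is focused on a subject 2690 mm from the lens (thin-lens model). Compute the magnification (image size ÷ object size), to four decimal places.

Thin lens: 1/f = 1/dₒ + 1/dᵢ → 1/dᵢ = 1/153 − 1/2690 = 0.0061642 mm⁻¹, so dᵢ ≈ 162.2270 mm.
Magnification m = dᵢ/dₒ = 162.2270/2690 ≈ 0.06031.

0.0603×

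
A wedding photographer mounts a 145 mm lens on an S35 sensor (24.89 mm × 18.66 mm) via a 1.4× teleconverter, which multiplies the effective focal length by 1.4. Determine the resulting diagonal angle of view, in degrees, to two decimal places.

8.76°

Effective focal length f = 145 × 1.4 = 203 mm.
Sensor diagonal = √(24.89² + 18.66²) = √967.7077 ≈ 31.1080 mm.
α = 2·arctan(31.108 / (2 × 203)) = 2·arctan(0.07662) ≈ 8.7630°.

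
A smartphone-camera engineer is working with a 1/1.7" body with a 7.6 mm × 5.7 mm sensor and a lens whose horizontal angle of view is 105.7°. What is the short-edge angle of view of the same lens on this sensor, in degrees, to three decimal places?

From the horizontal AOV: f = 7.6 / (2·tan(52.85°)) = 7.6 / 2.63968 ≈ 2.8791 mm.
Short-edge AOV = 2·arctan(5.7 / (2 × 2.8791)) = 2·arctan(0.98988) ≈ 89.4173°.

89.417°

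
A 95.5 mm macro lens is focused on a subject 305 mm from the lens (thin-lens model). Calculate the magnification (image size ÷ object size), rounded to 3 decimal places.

Thin lens: 1/f = 1/dₒ + 1/dᵢ → 1/dᵢ = 1/95.5 − 1/305 = 0.0071925 mm⁻¹, so dᵢ ≈ 139.0334 mm.
Magnification m = dᵢ/dₒ = 139.0334/305 ≈ 0.45585.

0.456×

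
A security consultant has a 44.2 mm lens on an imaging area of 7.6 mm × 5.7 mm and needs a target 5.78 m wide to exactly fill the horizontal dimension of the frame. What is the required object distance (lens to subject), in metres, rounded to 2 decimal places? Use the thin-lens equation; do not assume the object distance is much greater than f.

33.66 m

W: 5.78 m = 5780 mm.
Magnification m = w/W = dᵢ/dₒ; combined with 1/f = 1/dₒ + 1/dᵢ this gives dₒ = f·(1 + W/w).
dₒ = 44.2 mm × (1 + 5780/7.6) = 44.2 × 761.5263 ≈ 33659.463 mm = 33.6595 m.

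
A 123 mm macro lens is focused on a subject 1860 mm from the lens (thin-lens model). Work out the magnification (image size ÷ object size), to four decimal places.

0.0708×

Thin lens: 1/f = 1/dₒ + 1/dᵢ → 1/dᵢ = 1/123 − 1/1860 = 0.0075924 mm⁻¹, so dᵢ ≈ 131.7098 mm.
Magnification m = dᵢ/dₒ = 131.7098/1860 ≈ 0.07081.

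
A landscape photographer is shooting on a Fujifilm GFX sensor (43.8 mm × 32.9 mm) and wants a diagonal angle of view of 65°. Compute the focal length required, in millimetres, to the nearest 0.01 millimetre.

42.99 mm

Sensor diagonal = √(43.8² + 32.9²) = √3000.8500 ≈ 54.7800 mm.
From α = 2·arctan(d/2f) we get f = d / (2·tan(α/2)).
With d = 54.7800 mm and α/2 = 32.5°, tan(α/2) ≈ 0.63707, so f ≈ 54.7800 / 1.27414 ≈ 42.9937 mm.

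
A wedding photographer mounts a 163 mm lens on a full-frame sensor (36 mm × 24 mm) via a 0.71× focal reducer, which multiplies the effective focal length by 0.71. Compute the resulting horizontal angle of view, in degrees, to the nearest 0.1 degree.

17.7°

Effective focal length f = 163 × 0.71 = 115.73 mm.
α = 2·arctan(36 / (2 × 115.73)) = 2·arctan(0.15553) ≈ 17.6813°.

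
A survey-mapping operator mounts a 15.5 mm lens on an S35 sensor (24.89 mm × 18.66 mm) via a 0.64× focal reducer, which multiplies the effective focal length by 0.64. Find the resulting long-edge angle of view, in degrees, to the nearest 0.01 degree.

Effective focal length f = 15.5 × 0.64 = 9.92 mm.
α = 2·arctan(24.89 / (2 × 9.92)) = 2·arctan(1.25454) ≈ 102.8828°.

102.88°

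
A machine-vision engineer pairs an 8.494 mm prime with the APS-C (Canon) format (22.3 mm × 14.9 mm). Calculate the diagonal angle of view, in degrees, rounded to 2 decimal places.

Sensor diagonal = √(22.3² + 14.9²) = √719.3000 ≈ 26.8198 mm.
Angle of view α = 2·arctan(d/2f) with d = 26.8198 mm and f = 8.494 mm.
d/2f = 1.57875; arctan(1.57875) ≈ 57.6493°, so α ≈ 115.2986°.

115.30°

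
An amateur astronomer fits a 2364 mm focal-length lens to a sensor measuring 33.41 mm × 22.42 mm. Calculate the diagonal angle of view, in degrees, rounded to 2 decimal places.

Sensor diagonal = √(33.41² + 22.42²) = √1618.8845 ≈ 40.2354 mm.
Angle of view α = 2·arctan(d/2f) with d = 40.2354 mm and f = 2364 mm.
d/2f = 0.00851; arctan(0.00851) ≈ 0.4876°, so α ≈ 0.9752°.

0.98°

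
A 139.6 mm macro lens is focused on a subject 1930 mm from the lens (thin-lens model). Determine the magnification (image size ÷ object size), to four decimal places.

0.0780×

Thin lens: 1/f = 1/dₒ + 1/dᵢ → 1/dᵢ = 1/139.6 − 1/1930 = 0.0066452 mm⁻¹, so dᵢ ≈ 150.4848 mm.
Magnification m = dᵢ/dₒ = 150.4848/1930 ≈ 0.07797.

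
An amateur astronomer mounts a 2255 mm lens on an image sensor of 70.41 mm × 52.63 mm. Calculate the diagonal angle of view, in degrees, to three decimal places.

2.233°

Sensor diagonal = √(70.41² + 52.63²) = √7727.4850 ≈ 87.9061 mm.
Angle of view α = 2·arctan(d/2f) with d = 87.9061 mm and f = 2255 mm.
d/2f = 0.01949; arctan(0.01949) ≈ 1.1166°, so α ≈ 2.2333°.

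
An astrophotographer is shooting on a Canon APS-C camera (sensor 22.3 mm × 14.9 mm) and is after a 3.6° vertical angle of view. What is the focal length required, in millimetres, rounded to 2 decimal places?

237.06 mm

From α = 2·arctan(h/2f) we get f = h / (2·tan(α/2)).
With h = 14.9 mm and α/2 = 1.8°, tan(α/2) ≈ 0.03143, so f ≈ 14.9 / 0.06285 ≈ 237.0628 mm.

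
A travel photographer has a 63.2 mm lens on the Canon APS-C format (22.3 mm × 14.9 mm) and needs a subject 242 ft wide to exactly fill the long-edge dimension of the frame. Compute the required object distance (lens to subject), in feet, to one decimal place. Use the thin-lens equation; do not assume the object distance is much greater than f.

W: 242 ft × 304.8 mm/ft = 73761.60 mm.
Magnification m = w/W = dᵢ/dₒ; combined with 1/f = 1/dₒ + 1/dᵢ this gives dₒ = f·(1 + W/w).
dₒ = 63.2 mm × (1 + 73761.6/22.3) = 63.2 × 3308.6950 ≈ 209109.522 mm = 209109.522/304.8 ft = 686.055 ft.

686.1 ft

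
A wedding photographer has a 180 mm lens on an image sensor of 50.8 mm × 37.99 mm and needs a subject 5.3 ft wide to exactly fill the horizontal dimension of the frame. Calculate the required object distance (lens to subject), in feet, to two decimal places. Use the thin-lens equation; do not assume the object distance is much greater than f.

19.37 ft

W: 5.3 ft × 304.8 mm/ft = 1615.44 mm.
Magnification m = w/W = dᵢ/dₒ; combined with 1/f = 1/dₒ + 1/dᵢ this gives dₒ = f·(1 + W/w).
dₒ = 180 mm × (1 + 1615.44/50.8) = 180 × 32.8000 ≈ 5904.000 mm = 5904.000/304.8 ft = 19.3701 ft.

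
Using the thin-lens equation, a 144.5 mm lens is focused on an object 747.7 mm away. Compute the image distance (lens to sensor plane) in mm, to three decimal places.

1/dᵢ = 1/f − 1/dₒ = 1/144.5 − 1/747.7 = 0.0055830 mm⁻¹.
dᵢ = 1/0.0055830 ≈ 179.1158 mm.

179.116 mm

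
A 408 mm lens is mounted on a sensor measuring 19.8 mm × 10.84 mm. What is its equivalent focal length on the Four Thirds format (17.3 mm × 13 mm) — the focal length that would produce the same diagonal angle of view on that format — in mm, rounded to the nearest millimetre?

391 mm

Sensor diagonal = √(19.8² + 10.84²) = √509.5456 ≈ 22.5731 mm.
Sensor diagonal = √(17.3² + 13²) = √468.2900 ≈ 21.6400 mm.
Equal angle of view means equal diagonal/f ratio, so f₂ = f₁ · (diagonal₂/diagonal₁) = 408 × 21.6400/22.5731.
f₂ = 408 × 0.95866 ≈ 391.134 mm.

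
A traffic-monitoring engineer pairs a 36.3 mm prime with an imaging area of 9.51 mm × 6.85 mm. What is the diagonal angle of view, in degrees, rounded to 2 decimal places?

Sensor diagonal = √(9.51² + 6.85²) = √137.3626 ≈ 11.7202 mm.
Angle of view α = 2·arctan(d/2f) with d = 11.7202 mm and f = 36.3 mm.
d/2f = 0.16143; arctan(0.16143) ≈ 9.1704°, so α ≈ 18.3408°.

18.34°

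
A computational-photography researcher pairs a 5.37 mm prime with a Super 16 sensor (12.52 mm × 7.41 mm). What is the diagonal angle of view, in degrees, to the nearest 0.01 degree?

107.13°

Sensor diagonal = √(12.52² + 7.41²) = √211.6585 ≈ 14.5485 mm.
Angle of view α = 2·arctan(d/2f) with d = 14.5485 mm and f = 5.37 mm.
d/2f = 1.35461; arctan(1.35461) ≈ 53.5645°, so α ≈ 107.1290°.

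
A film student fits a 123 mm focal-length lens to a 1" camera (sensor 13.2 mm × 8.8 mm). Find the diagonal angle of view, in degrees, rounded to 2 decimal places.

7.38°

Sensor diagonal = √(13.2² + 8.8²) = √251.6800 ≈ 15.8644 mm.
Angle of view α = 2·arctan(d/2f) with d = 15.8644 mm and f = 123 mm.
d/2f = 0.06449; arctan(0.06449) ≈ 3.6899°, so α ≈ 7.3797°.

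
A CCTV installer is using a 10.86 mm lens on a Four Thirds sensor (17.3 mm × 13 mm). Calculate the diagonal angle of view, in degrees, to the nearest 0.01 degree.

Sensor diagonal = √(17.3² + 13²) = √468.2900 ≈ 21.6400 mm.
Angle of view α = 2·arctan(d/2f) with d = 21.6400 mm and f = 10.86 mm.
d/2f = 0.99632; arctan(0.99632) ≈ 44.8943°, so α ≈ 89.7886°.

89.79°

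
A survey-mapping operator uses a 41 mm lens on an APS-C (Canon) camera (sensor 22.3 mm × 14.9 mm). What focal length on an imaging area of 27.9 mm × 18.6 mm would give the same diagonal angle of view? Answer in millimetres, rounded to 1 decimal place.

51.3 mm

Sensor diagonal = √(22.3² + 14.9²) = √719.3000 ≈ 26.8198 mm.
Sensor diagonal = √(27.9² + 18.6²) = √1124.3700 ≈ 33.5316 mm.
Equal angle of view means equal diagonal/f ratio, so f₂ = f₁ · (diagonal₂/diagonal₁) = 41 × 33.5316/26.8198.
f₂ = 41 × 1.25026 ≈ 51.261 mm.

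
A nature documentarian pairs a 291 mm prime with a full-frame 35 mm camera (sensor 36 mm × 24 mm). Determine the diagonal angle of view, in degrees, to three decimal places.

8.503°

Sensor diagonal = √(36² + 24²) = √1872.0000 ≈ 43.2666 mm.
Angle of view α = 2·arctan(d/2f) with d = 43.2666 mm and f = 291 mm.
d/2f = 0.07434; arctan(0.07434) ≈ 4.2516°, so α ≈ 8.5032°.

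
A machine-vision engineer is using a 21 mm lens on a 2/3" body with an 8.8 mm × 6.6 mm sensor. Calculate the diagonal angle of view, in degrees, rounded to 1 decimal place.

29.4°

Sensor diagonal = √(8.8² + 6.6²) = √121.0000 ≈ 11.0000 mm.
Angle of view α = 2·arctan(d/2f) with d = 11.0000 mm and f = 21 mm.
d/2f = 0.26190; arctan(0.26190) ≈ 14.6764°, so α ≈ 29.3528°.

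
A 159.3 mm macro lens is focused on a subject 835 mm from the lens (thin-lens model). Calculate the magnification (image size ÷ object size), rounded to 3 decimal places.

Thin lens: 1/f = 1/dₒ + 1/dᵢ → 1/dᵢ = 1/159.3 − 1/835 = 0.0050799 mm⁻¹, so dᵢ ≈ 196.8559 mm.
Magnification m = dᵢ/dₒ = 196.8559/835 ≈ 0.23576.

0.236×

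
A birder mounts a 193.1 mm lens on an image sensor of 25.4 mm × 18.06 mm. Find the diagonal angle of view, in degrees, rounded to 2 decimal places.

9.23°

Sensor diagonal = √(25.4² + 18.06²) = √971.3236 ≈ 31.1661 mm.
Angle of view α = 2·arctan(d/2f) with d = 31.1661 mm and f = 193.1 mm.
d/2f = 0.08070; arctan(0.08070) ≈ 4.6137°, so α ≈ 9.2275°.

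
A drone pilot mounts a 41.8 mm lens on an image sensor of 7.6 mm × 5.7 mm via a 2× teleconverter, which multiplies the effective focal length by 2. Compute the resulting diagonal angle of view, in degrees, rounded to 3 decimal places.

Effective focal length f = 41.8 × 2 = 83.6 mm.
Sensor diagonal = √(7.6² + 5.7²) = √90.2500 ≈ 9.5000 mm.
α = 2·arctan(9.500 / (2 × 83.6)) = 2·arctan(0.05682) ≈ 6.5039°.

6.504°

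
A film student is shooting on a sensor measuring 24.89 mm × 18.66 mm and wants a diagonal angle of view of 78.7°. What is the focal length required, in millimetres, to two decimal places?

18.97 mm

Sensor diagonal = √(24.89² + 18.66²) = √967.7077 ≈ 31.1080 mm.
From α = 2·arctan(d/2f) we get f = d / (2·tan(α/2)).
With d = 31.1080 mm and α/2 = 39.35°, tan(α/2) ≈ 0.81995, so f ≈ 31.1080 / 1.63990 ≈ 18.9695 mm.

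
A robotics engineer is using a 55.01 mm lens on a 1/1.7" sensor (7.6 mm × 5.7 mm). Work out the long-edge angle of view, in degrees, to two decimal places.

7.90°

Angle of view α = 2·arctan(w/2f) with w = 7.6 mm and f = 55.01 mm.
w/2f = 0.06908; arctan(0.06908) ≈ 3.9516°, so α ≈ 7.9032°.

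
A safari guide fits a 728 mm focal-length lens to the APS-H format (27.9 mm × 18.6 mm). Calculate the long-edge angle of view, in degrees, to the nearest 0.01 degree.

Angle of view α = 2·arctan(w/2f) with w = 27.9 mm and f = 728 mm.
w/2f = 0.01916; arctan(0.01916) ≈ 1.0978°, so α ≈ 2.1955°.

2.20°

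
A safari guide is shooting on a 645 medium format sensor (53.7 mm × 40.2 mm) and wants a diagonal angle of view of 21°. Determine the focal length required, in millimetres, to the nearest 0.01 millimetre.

180.97 mm

Sensor diagonal = √(53.7² + 40.2²) = √4499.7300 ≈ 67.0800 mm.
From α = 2·arctan(d/2f) we get f = d / (2·tan(α/2)).
With d = 67.0800 mm and α/2 = 10.5°, tan(α/2) ≈ 0.18534, so f ≈ 67.0800 / 0.37068 ≈ 180.9657 mm.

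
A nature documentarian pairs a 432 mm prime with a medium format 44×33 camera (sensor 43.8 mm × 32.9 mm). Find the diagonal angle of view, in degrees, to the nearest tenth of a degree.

7.3°

Sensor diagonal = √(43.8² + 32.9²) = √3000.8500 ≈ 54.7800 mm.
Angle of view α = 2·arctan(d/2f) with d = 54.7800 mm and f = 432 mm.
d/2f = 0.06340; arctan(0.06340) ≈ 3.6279°, so α ≈ 7.2557°.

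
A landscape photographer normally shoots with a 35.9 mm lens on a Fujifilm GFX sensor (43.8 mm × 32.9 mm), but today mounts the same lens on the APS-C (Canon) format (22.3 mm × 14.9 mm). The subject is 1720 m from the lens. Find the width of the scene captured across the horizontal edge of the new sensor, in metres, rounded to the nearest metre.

The focal length stays 35.9 mm; the relevant sensor dimension is now w = 22.3 mm. Object distance dₒ = 1720 m = 1.72e+06 mm.
Thin-lens field width W = w·(dₒ − f)/f = 22.3 × (1.72e+06 − 35.9)/35.9 ≈ 1068389.956 mm = 1068.39 m.

1068 m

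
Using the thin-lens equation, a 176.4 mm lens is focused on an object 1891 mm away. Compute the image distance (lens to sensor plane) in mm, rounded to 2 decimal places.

1/dᵢ = 1/f − 1/dₒ = 1/176.4 − 1/1891 = 0.0051401 mm⁻¹.
dᵢ = 1/0.0051401 ≈ 194.5482 mm.

194.55 mm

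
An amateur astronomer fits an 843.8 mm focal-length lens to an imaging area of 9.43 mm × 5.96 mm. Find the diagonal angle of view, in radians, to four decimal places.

Sensor diagonal = √(9.43² + 5.96²) = √124.4465 ≈ 11.1556 mm.
Angle of view α = 2·arctan(d/2f) with d = 11.1556 mm and f = 843.8 mm.
d/2f = 0.00661; arctan(0.00661) ≈ 0.0066 rad, so α ≈ 0.0132 rad.

0.0132 rad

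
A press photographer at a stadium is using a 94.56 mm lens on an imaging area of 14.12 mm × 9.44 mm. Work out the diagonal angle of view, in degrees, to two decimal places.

Sensor diagonal = √(14.12² + 9.44²) = √288.4880 ≈ 16.9849 mm.
Angle of view α = 2·arctan(d/2f) with d = 16.9849 mm and f = 94.56 mm.
d/2f = 0.08981; arctan(0.08981) ≈ 5.1320°, so α ≈ 10.2640°.

10.26°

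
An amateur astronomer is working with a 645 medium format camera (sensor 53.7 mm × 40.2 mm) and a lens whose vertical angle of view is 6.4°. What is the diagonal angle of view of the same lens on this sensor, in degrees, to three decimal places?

From the vertical AOV: f = 40.2 / (2·tan(3.2°)) = 40.2 / 0.11182 ≈ 359.5148 mm.
Sensor diagonal = √(53.7² + 40.2²) = √4499.7300 ≈ 67.0800 mm.
Diagonal AOV = 2·arctan(67.0800 / (2 × 359.5148)) = 2·arctan(0.09329) ≈ 10.6597°.

10.660°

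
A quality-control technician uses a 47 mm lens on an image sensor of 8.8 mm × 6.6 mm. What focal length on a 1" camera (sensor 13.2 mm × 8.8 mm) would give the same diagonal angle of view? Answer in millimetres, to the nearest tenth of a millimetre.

Sensor diagonal = √(8.8² + 6.6²) = √121.0000 ≈ 11.0000 mm.
Sensor diagonal = √(13.2² + 8.8²) = √251.6800 ≈ 15.8644 mm.
Equal angle of view means equal diagonal/f ratio, so f₂ = f₁ · (diagonal₂/diagonal₁) = 47 × 15.8644/11.0000.
f₂ = 47 × 1.44222 ≈ 67.784 mm.

67.8 mm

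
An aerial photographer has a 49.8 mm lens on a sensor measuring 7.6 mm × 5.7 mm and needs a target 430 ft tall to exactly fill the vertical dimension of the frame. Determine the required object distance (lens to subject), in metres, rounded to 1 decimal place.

W: 430 ft × 304.8 mm/ft = 131064.00 mm.
Magnification m = h/W = dᵢ/dₒ; combined with 1/f = 1/dₒ + 1/dᵢ this gives dₒ = f·(1 + W/h).
dₒ = 49.8 mm × (1 + 131064/5.7) = 49.8 × 22994.6835 ≈ 1145135.237 mm = 1145.14 m.

1145.1 m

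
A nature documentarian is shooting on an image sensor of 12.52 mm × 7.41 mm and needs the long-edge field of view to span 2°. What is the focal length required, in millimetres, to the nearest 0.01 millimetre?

358.64 mm

From α = 2·arctan(w/2f) we get f = w / (2·tan(α/2)).
With w = 12.52 mm and α/2 = 1°, tan(α/2) ≈ 0.01746, so f ≈ 12.52 / 0.03491 ≈ 358.6352 mm.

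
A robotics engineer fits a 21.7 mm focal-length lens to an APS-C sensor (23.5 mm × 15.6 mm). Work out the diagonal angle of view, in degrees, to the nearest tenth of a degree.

Sensor diagonal = √(23.5² + 15.6²) = √795.6100 ≈ 28.2066 mm.
Angle of view α = 2·arctan(d/2f) with d = 28.2066 mm and f = 21.7 mm.
d/2f = 0.64992; arctan(0.64992) ≈ 33.0207°, so α ≈ 66.0413°.

66.0°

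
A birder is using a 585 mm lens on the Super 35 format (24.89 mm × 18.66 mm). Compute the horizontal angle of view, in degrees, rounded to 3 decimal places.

Angle of view α = 2·arctan(w/2f) with w = 24.89 mm and f = 585 mm.
w/2f = 0.02127; arctan(0.02127) ≈ 1.2187°, so α ≈ 2.4374°.

2.437°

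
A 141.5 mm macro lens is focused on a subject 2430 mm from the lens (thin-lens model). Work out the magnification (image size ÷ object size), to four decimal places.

Thin lens: 1/f = 1/dₒ + 1/dᵢ → 1/dᵢ = 1/141.5 − 1/2430 = 0.0066556 mm⁻¹, so dᵢ ≈ 150.2491 mm.
Magnification m = dᵢ/dₒ = 150.2491/2430 ≈ 0.06183.

0.0618×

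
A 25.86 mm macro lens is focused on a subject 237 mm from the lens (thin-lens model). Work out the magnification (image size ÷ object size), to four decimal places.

Thin lens: 1/f = 1/dₒ + 1/dᵢ → 1/dᵢ = 1/25.86 − 1/237 = 0.0344504 mm⁻¹, so dᵢ ≈ 29.0273 mm.
Magnification m = dᵢ/dₒ = 29.0273/237 ≈ 0.12248.

0.1225×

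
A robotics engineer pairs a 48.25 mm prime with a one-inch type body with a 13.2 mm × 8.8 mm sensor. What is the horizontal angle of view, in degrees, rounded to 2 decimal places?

15.58°

Angle of view α = 2·arctan(w/2f) with w = 13.2 mm and f = 48.25 mm.
w/2f = 0.13679; arctan(0.13679) ≈ 7.7890°, so α ≈ 15.5780°.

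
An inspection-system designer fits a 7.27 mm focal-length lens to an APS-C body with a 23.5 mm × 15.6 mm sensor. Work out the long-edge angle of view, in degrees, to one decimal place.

Angle of view α = 2·arctan(w/2f) with w = 23.5 mm and f = 7.27 mm.
w/2f = 1.61623; arctan(1.61623) ≈ 58.2540°, so α ≈ 116.5079°.

116.5°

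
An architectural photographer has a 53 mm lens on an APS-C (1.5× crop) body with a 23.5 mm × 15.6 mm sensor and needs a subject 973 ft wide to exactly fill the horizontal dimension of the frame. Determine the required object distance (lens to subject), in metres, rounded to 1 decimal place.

668.9 m

W: 973 ft × 304.8 mm/ft = 296570.39 mm.
Magnification m = w/W = dᵢ/dₒ; combined with 1/f = 1/dₒ + 1/dᵢ this gives dₒ = f·(1 + W/w).
dₒ = 53 mm × (1 + 296570/23.5) = 53 × 12621.0166 ≈ 668913.881 mm = 668.914 m.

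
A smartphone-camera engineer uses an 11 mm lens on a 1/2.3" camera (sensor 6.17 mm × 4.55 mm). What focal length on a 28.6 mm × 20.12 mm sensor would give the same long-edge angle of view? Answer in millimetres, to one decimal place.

51.0 mm

Equal angle of view means equal width/f ratio, so f₂ = f₁ · (width₂/width₁) = 11 × 28.6/6.17.
f₂ = 11 × 4.63533 ≈ 50.989 mm.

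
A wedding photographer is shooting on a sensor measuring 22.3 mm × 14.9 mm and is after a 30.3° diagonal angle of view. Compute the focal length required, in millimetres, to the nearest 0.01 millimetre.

Sensor diagonal = √(22.3² + 14.9²) = √719.3000 ≈ 26.8198 mm.
From α = 2·arctan(d/2f) we get f = d / (2·tan(α/2)).
With d = 26.8198 mm and α/2 = 15.15°, tan(α/2) ≈ 0.27076, so f ≈ 26.8198 / 0.54151 ≈ 49.5274 mm.

49.53 mm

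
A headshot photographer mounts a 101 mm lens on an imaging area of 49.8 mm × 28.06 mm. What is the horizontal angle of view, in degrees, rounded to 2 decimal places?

27.70°

Angle of view α = 2·arctan(w/2f) with w = 49.8 mm and f = 101 mm.
w/2f = 0.24653; arctan(0.24653) ≈ 13.8492°, so α ≈ 27.6984°.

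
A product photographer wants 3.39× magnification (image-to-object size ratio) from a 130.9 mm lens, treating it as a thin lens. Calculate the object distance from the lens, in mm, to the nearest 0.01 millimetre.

169.51 mm

With m = dᵢ/dₒ and 1/f = 1/dₒ + 1/dᵢ, substituting dᵢ = m·dₒ gives 1/f = (1 + 1/m)/dₒ, hence dₒ = f·(1 + 1/m).
dₒ = 130.9 × (1 + 1/3.39) = 130.9 × 1.29499 ≈ 169.514 mm.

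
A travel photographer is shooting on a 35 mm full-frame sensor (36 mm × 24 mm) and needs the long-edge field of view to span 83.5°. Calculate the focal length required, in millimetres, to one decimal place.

20.2 mm

From α = 2·arctan(w/2f) we get f = w / (2·tan(α/2)).
With w = 36 mm and α/2 = 41.75°, tan(α/2) ≈ 0.89253, so f ≈ 36 / 1.78507 ≈ 20.1673 mm.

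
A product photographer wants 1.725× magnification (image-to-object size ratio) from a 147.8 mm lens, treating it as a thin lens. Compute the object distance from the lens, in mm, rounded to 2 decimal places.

233.48 mm

With m = dᵢ/dₒ and 1/f = 1/dₒ + 1/dᵢ, substituting dᵢ = m·dₒ gives 1/f = (1 + 1/m)/dₒ, hence dₒ = f·(1 + 1/m).
dₒ = 147.8 × (1 + 1/1.725) = 147.8 × 1.57971 ≈ 233.481 mm.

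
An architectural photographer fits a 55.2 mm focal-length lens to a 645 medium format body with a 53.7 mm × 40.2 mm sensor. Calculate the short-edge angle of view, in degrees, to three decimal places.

Angle of view α = 2·arctan(h/2f) with h = 40.2 mm and f = 55.2 mm.
h/2f = 0.36413; arctan(0.36413) ≈ 20.0081°, so α ≈ 40.0162°.

40.016°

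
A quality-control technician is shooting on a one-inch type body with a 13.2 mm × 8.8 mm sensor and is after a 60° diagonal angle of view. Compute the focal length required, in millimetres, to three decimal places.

Sensor diagonal = √(13.2² + 8.8²) = √251.6800 ≈ 15.8644 mm.
From α = 2·arctan(d/2f) we get f = d / (2·tan(α/2)).
With d = 15.8644 mm and α/2 = 30°, tan(α/2) ≈ 0.57735, so f ≈ 15.8644 / 1.15470 ≈ 13.7390 mm.

13.739 mm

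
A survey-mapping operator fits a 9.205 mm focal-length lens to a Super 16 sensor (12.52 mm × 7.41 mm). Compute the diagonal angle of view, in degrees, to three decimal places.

Sensor diagonal = √(12.52² + 7.41²) = √211.6585 ≈ 14.5485 mm.
Angle of view α = 2·arctan(d/2f) with d = 14.5485 mm and f = 9.205 mm.
d/2f = 0.79025; arctan(0.79025) ≈ 38.3175°, so α ≈ 76.6351°.

76.635°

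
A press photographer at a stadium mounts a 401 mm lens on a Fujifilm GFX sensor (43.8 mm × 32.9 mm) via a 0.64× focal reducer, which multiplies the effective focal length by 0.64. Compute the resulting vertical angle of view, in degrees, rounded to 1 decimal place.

7.3°

Effective focal length f = 401 × 0.64 = 256.64 mm.
α = 2·arctan(32.9 / (2 × 256.64)) = 2·arctan(0.06410) ≈ 7.3350°.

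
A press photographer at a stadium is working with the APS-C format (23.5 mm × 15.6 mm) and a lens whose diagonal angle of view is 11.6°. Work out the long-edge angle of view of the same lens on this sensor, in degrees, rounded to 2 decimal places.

9.67°

Sensor diagonal = √(23.5² + 15.6²) = √795.6100 ≈ 28.2066 mm.
From the diagonal AOV: f = 28.2066 / (2·tan(5.8°)) = 28.2066 / 0.20315 ≈ 138.8442 mm.
Long-edge AOV = 2·arctan(23.5 / (2 × 138.8442)) = 2·arctan(0.08463) ≈ 9.6745°.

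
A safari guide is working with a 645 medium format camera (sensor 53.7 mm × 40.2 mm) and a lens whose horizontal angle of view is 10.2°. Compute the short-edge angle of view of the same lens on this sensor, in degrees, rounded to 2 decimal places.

From the horizontal AOV: f = 53.7 / (2·tan(5.1°)) = 53.7 / 0.17850 ≈ 300.8484 mm.
Short-edge AOV = 2·arctan(40.2 / (2 × 300.8484)) = 2·arctan(0.06681) ≈ 7.6446°.

7.64°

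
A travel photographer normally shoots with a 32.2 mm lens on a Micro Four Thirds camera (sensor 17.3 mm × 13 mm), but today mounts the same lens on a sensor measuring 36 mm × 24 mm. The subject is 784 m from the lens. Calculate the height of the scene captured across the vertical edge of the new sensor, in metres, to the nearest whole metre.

584 m

The focal length stays 32.2 mm; the relevant sensor dimension is now h = 24 mm. Object distance dₒ = 784 m = 784000 mm.
Thin-lens field height W = h·(dₒ − f)/f = 24 × (784000 − 32.2)/32.2 ≈ 584323.826 mm = 584.324 m.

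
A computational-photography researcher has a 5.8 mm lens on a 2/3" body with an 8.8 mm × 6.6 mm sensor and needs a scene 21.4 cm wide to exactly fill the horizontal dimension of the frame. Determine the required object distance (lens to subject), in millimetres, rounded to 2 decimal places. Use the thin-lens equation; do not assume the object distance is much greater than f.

W: 21.4 cm = 214 mm.
Magnification m = w/W = dᵢ/dₒ; combined with 1/f = 1/dₒ + 1/dᵢ this gives dₒ = f·(1 + W/w).
dₒ = 5.8 mm × (1 + 214/8.8) = 5.8 × 25.3182 ≈ 146.845 mm.

146.85 mm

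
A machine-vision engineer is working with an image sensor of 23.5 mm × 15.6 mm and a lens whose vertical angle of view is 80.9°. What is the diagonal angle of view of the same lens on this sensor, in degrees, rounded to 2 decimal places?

From the vertical AOV: f = 15.6 / (2·tan(40.45°)) = 15.6 / 1.70515 ≈ 9.1488 mm.
Sensor diagonal = √(23.5² + 15.6²) = √795.6100 ≈ 28.2066 mm.
Diagonal AOV = 2·arctan(28.2066 / (2 × 9.1488)) = 2·arctan(1.54155) ≈ 114.0571°.

114.06°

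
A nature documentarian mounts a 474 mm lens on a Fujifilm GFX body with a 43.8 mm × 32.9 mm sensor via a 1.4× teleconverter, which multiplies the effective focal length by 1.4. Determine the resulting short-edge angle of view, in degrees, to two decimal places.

Effective focal length f = 474 × 1.4 = 663.6 mm.
α = 2·arctan(32.9 / (2 × 663.6)) = 2·arctan(0.02479) ≈ 2.8400°.

2.84°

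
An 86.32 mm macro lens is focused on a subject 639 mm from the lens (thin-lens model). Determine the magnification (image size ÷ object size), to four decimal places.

Thin lens: 1/f = 1/dₒ + 1/dᵢ → 1/dᵢ = 1/86.32 − 1/639 = 0.0100199 mm⁻¹, so dᵢ ≈ 99.8018 mm.
Magnification m = dᵢ/dₒ = 99.8018/639 ≈ 0.15618.

0.1562×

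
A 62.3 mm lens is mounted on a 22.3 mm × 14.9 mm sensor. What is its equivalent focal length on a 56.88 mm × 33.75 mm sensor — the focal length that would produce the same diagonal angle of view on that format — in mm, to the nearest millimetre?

154 mm

Sensor diagonal = √(22.3² + 14.9²) = √719.3000 ≈ 26.8198 mm.
Sensor diagonal = √(56.88² + 33.75²) = √4374.3969 ≈ 66.1392 mm.
Equal angle of view means equal diagonal/f ratio, so f₂ = f₁ · (diagonal₂/diagonal₁) = 62.3 × 66.1392/26.8198.
f₂ = 62.3 × 2.46606 ≈ 153.636 mm.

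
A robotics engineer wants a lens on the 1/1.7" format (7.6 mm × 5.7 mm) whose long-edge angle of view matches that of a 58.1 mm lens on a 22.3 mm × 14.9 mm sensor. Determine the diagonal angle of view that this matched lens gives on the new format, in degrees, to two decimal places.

Equal long-edge AOV ⇒ f₂ = f₁ · 7.6/22.3 = 58.1 × 0.34081 ≈ 19.8009 mm.
Sensor diagonal = √(7.6² + 5.7²) = √90.2500 ≈ 9.5000 mm.
Diagonal AOV on the new format = 2·arctan(9.5000 / (2 × 19.8009)) = 2·arctan(0.23989) ≈ 26.9793°.

26.98°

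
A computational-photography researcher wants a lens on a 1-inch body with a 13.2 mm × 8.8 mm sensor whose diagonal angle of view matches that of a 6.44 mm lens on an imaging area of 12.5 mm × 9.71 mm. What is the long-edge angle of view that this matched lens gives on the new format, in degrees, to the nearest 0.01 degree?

91.28°

Sensor diagonal = √(12.5² + 9.71²) = √250.5341 ≈ 15.8283 mm.
Sensor diagonal = √(13.2² + 8.8²) = √251.6800 ≈ 15.8644 mm.
Equal diagonal AOV ⇒ f₂ = f₁ · 15.8644/15.8283 = 6.44 × 1.00228 ≈ 6.4547 mm.
Long-edge AOV on the new format = 2·arctan(13.2 / (2 × 6.4547)) = 2·arctan(1.02251) ≈ 91.2753°.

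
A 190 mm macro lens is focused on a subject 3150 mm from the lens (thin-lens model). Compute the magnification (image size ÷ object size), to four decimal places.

0.0642×

Thin lens: 1/f = 1/dₒ + 1/dᵢ → 1/dᵢ = 1/190 − 1/3150 = 0.0049457 mm⁻¹, so dᵢ ≈ 202.1959 mm.
Magnification m = dᵢ/dₒ = 202.1959/3150 ≈ 0.06419.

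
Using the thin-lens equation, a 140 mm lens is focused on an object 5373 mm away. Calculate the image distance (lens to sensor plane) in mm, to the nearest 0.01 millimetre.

1/dᵢ = 1/f − 1/dₒ = 1/140 − 1/5373 = 0.0069567 mm⁻¹.
dᵢ = 1/0.0069567 ≈ 143.7455 mm.

143.75 mm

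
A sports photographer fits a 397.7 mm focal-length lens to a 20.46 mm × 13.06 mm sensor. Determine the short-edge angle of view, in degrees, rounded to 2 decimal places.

1.88°

Angle of view α = 2·arctan(h/2f) with h = 13.06 mm and f = 397.7 mm.
h/2f = 0.01642; arctan(0.01642) ≈ 0.9407°, so α ≈ 1.8814°.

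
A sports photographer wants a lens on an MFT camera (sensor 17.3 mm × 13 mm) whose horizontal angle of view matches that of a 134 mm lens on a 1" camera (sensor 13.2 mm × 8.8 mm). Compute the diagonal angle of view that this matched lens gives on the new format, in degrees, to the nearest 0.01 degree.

7.05°

Equal horizontal AOV ⇒ f₂ = f₁ · 17.3/13.2 = 134 × 1.31061 ≈ 175.6212 mm.
Sensor diagonal = √(17.3² + 13²) = √468.2900 ≈ 21.6400 mm.
Diagonal AOV on the new format = 2·arctan(21.6400 / (2 × 175.6212)) = 2·arctan(0.06161) ≈ 7.0511°.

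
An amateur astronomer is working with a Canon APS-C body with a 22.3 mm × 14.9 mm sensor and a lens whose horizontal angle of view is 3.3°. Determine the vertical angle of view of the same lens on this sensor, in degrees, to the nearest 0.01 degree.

From the horizontal AOV: f = 22.3 / (2·tan(1.65°)) = 22.3 / 0.05761 ≈ 387.0735 mm.
Vertical AOV = 2·arctan(14.9 / (2 × 387.0735)) = 2·arctan(0.01925) ≈ 2.2053°.

2.21°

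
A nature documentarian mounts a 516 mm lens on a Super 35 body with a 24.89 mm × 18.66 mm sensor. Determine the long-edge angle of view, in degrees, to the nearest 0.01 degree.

Angle of view α = 2·arctan(w/2f) with w = 24.89 mm and f = 516 mm.
w/2f = 0.02412; arctan(0.02412) ≈ 1.3816°, so α ≈ 2.7632°.

2.76°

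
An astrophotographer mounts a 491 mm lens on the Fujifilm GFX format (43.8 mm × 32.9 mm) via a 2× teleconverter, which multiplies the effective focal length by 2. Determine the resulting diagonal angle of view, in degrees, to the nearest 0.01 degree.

3.20°

Effective focal length f = 491 × 2 = 982 mm.
Sensor diagonal = √(43.8² + 32.9²) = √3000.8500 ≈ 54.7800 mm.
α = 2·arctan(54.780 / (2 × 982)) = 2·arctan(0.02789) ≈ 3.1954°.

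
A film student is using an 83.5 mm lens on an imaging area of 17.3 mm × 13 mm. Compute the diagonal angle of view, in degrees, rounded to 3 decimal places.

14.767°

Sensor diagonal = √(17.3² + 13²) = √468.2900 ≈ 21.6400 mm.
Angle of view α = 2·arctan(d/2f) with d = 21.6400 mm and f = 83.5 mm.
d/2f = 0.12958; arctan(0.12958) ≈ 7.3833°, so α ≈ 14.7666°.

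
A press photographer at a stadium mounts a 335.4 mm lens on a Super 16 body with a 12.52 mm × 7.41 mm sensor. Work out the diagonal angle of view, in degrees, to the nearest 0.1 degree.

2.5°

Sensor diagonal = √(12.52² + 7.41²) = √211.6585 ≈ 14.5485 mm.
Angle of view α = 2·arctan(d/2f) with d = 14.5485 mm and f = 335.4 mm.
d/2f = 0.02169; arctan(0.02169) ≈ 1.2425°, so α ≈ 2.4849°.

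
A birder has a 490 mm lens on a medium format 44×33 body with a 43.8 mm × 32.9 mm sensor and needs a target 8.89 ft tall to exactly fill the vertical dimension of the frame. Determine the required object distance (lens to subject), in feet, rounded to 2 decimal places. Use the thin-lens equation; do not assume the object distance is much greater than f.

W: 8.89 ft × 304.8 mm/ft = 2709.67 mm.
Magnification m = h/W = dᵢ/dₒ; combined with 1/f = 1/dₒ + 1/dᵢ this gives dₒ = f·(1 + W/h).
dₒ = 490 mm × (1 + 2709.67/32.9) = 490 × 83.3608 ≈ 40846.816 mm = 40846.816/304.8 ft = 134.012 ft.

134.01 ft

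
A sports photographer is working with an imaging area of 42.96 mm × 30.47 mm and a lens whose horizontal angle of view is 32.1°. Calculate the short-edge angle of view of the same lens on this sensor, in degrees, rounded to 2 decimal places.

From the horizontal AOV: f = 42.96 / (2·tan(16.05°)) = 42.96 / 0.57538 ≈ 74.6637 mm.
Short-edge AOV = 2·arctan(30.47 / (2 × 74.6637)) = 2·arctan(0.20405) ≈ 23.0656°.

23.07°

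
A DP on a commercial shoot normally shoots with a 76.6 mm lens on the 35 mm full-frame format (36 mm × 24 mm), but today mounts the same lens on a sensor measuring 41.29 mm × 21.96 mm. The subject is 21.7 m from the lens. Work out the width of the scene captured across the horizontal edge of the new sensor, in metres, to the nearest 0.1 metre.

The focal length stays 76.6 mm; the relevant sensor dimension is now w = 41.29 mm. Object distance dₒ = 21.7 m = 21700 mm.
Thin-lens field width W = w·(dₒ − f)/f = 41.29 × (21700 − 76.6)/76.6 ≈ 11655.747 mm = 11.6557 m.

11.7 m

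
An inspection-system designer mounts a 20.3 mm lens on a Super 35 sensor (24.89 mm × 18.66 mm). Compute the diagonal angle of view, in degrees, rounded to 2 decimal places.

74.92°

Sensor diagonal = √(24.89² + 18.66²) = √967.7077 ≈ 31.1080 mm.
Angle of view α = 2·arctan(d/2f) with d = 31.1080 mm and f = 20.3 mm.
d/2f = 0.76621; arctan(0.76621) ≈ 37.4596°, so α ≈ 74.9192°.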